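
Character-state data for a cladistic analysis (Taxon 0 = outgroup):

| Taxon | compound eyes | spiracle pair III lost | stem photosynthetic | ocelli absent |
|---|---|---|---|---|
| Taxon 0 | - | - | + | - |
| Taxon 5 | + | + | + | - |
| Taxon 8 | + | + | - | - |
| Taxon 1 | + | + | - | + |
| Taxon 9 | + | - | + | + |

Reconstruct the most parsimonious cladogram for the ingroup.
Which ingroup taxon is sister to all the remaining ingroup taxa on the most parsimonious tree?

Character polarity is set by the outgroup: the derived state is whichever differs from the outgroup's state, so for stem photosynthetic the derived state is '-', and for the remaining characters it is '+'.
All ingroup taxa share the derived state '+' for compound eyes; it defines the ingroup but does not resolve relationships within it.
spiracle pair III lost: derived state '+' in Taxon 1, Taxon 5, and Taxon 8 only — synapomorphy for {Taxon 1, Taxon 5, Taxon 8}.
stem photosynthetic: derived state '-' in Taxon 1 and Taxon 8 only — synapomorphy for {Taxon 1, Taxon 8}.
ocelli absent groups Taxon 1 and Taxon 9, which is incompatible with the clades supported by the remaining characters; treating it as convergent (homoplasy) costs fewer steps than any alternative tree.
Most parsimonious ingroup topology: ((Taxon 5,(Taxon 8,Taxon 1)),Taxon 9).
Taxon 9 is sister to the clade containing all other ingroup taxa, so it is the earliest-diverging (most basal) ingroup lineage.

Taxon 9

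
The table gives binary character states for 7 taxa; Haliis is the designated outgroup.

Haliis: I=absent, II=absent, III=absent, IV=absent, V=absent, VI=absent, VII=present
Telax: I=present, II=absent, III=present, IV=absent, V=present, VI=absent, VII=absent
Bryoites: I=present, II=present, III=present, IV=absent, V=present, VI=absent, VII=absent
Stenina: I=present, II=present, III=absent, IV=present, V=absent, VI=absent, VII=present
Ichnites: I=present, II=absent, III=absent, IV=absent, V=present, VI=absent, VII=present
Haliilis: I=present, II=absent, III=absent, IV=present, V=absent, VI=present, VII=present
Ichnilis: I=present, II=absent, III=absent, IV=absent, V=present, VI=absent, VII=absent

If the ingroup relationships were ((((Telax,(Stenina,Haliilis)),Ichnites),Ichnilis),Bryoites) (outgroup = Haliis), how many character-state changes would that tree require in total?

12

Map each character onto ((((Telax,(Stenina,Haliilis)),Ichnites),Ichnilis),Bryoites) (rooted by Haliis) and count the minimum state changes it requires (Fitch parsimony):
I: 1; II: 2; III: 2; IV: 1; V: 2; VI: 1; VII: 3.
Total tree length = 12.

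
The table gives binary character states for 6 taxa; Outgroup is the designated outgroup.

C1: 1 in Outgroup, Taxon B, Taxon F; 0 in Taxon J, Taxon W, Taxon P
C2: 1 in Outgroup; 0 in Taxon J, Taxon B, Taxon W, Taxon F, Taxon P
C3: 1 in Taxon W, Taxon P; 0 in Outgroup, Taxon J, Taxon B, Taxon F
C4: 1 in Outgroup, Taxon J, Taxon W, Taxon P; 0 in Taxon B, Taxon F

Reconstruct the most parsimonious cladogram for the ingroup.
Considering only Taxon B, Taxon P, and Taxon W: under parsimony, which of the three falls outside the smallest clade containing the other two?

Character polarity is set by the outgroup: the derived state is whichever differs from the outgroup's state, so for C1, C2, C4 the derived state is '0', and for the remaining characters it is '1'.
C1: derived state '0' in Taxon J, Taxon P, and Taxon W only — synapomorphy for {Taxon J, Taxon P, Taxon W}.
C2 (derived state '0') is shared by all ingroup taxa — unites the whole ingroup.
Only Taxon P and Taxon W show the derived state '1' for C3, supporting them as a clade.
C4 (derived state '0') is shared by Taxon B and Taxon F — a synapomorphy uniting that clade.
Most parsimonious ingroup topology: ((Taxon J,(Taxon W,Taxon P)),(Taxon B,Taxon F)).
Taxon W and Taxon P share a more recent common ancestor with each other than either does with Taxon B, so Taxon B is the least closely related of the three.

Taxon B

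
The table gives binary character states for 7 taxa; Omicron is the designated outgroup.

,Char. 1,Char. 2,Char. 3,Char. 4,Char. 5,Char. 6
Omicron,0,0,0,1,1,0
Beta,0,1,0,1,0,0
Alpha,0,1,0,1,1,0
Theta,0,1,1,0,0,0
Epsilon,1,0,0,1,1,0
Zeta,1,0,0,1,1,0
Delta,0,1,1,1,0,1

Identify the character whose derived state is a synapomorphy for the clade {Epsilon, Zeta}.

Character polarity is set by the outgroup: the derived state is whichever differs from the outgroup's state, so for Char. 4, Char. 5 the derived state is '0', and for the remaining characters it is '1'.
Only Epsilon and Zeta show the derived state '1' for Char. 1, supporting them as a clade.
Only Alpha, Beta, Delta, and Theta show the derived state '1' for Char. 2, supporting them as a clade.
Char. 3: derived state '1' in Delta and Theta only — synapomorphy for {Delta, Theta}.
Char. 4 (derived state '0') is unique to Theta (autapomorphy; uninformative for grouping).
Only Beta, Delta, and Theta show the derived state '0' for Char. 5, supporting them as a clade.
Char. 6 (derived state '1') is unique to Delta (autapomorphy; uninformative for grouping).
Most parsimonious ingroup topology: (((Beta,(Theta,Delta)),Alpha),(Epsilon,Zeta)).
The clade {Epsilon, Zeta} is supported by Char. 1: its derived state '1' occurs in exactly those taxa and in no other taxon (including the outgroup).

Char. 1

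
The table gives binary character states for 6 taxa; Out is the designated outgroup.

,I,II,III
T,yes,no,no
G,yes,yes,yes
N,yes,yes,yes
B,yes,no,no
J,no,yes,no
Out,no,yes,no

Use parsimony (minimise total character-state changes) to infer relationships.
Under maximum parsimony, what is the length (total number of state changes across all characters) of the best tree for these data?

3

Character polarity is set by the outgroup: the derived state is whichever differs from the outgroup's state, so for II the derived state is 'no', and for the remaining characters it is 'yes'.
I: derived state 'yes' in B, G, N, and T only — synapomorphy for {B, G, N, T}.
II (derived state 'no') is shared by B and T — a synapomorphy uniting that clade.
Only G and N show the derived state 'yes' for III, supporting them as a clade.
Most parsimonious ingroup topology: (((N,G),(B,T)),J).
Changes per character on this tree: I: 1; II: 1; III: 1.
Total = 3.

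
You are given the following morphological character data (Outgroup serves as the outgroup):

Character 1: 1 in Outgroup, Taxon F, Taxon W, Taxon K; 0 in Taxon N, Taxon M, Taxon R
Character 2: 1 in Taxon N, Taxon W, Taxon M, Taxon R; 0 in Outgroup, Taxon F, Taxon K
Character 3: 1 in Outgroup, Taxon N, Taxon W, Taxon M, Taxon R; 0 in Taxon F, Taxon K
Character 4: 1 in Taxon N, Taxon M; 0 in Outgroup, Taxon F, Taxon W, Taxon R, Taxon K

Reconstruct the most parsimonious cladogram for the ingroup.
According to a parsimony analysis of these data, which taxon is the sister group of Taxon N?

Taxon M

Character polarity is set by the outgroup: the derived state is whichever differs from the outgroup's state, so for Character 1, Character 3 the derived state is '0', and for the remaining characters it is '1'.
Character 1: derived state '0' in Taxon M, Taxon N, and Taxon R only — synapomorphy for {Taxon M, Taxon N, Taxon R}.
Character 2 (derived state '1') is shared by Taxon M, Taxon N, Taxon R, and Taxon W — a synapomorphy uniting that clade.
Only Taxon F and Taxon K show the derived state '0' for Character 3, supporting them as a clade.
Character 4: derived state '1' in Taxon M and Taxon N only — synapomorphy for {Taxon M, Taxon N}.
Most parsimonious ingroup topology: ((((Taxon N,Taxon M),Taxon R),Taxon W),(Taxon F,Taxon K)).
Taxon N and Taxon M form a cherry on this tree, so they are sister taxa.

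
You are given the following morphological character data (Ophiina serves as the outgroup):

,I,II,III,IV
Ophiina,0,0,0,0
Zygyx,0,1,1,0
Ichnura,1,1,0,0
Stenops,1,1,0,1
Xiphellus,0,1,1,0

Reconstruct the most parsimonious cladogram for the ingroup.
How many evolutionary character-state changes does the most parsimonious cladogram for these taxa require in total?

The outgroup has state '0' for every character, so '1' is the derived state throughout.
Only Ichnura and Stenops show the derived state '1' for I, supporting them as a clade.
II (derived state '1') is shared by all ingroup taxa — unites the whole ingroup.
III: derived state '1' in Xiphellus and Zygyx only — synapomorphy for {Xiphellus, Zygyx}.
IV: derived state '1' in Stenops only — an autapomorphy, so it tells us nothing about relationships among taxa.
Most parsimonious ingroup topology: ((Zygyx,Xiphellus),(Ichnura,Stenops)).
Changes per character on this tree: I: 1; II: 1; III: 1; IV: 1.
Total = 4.

4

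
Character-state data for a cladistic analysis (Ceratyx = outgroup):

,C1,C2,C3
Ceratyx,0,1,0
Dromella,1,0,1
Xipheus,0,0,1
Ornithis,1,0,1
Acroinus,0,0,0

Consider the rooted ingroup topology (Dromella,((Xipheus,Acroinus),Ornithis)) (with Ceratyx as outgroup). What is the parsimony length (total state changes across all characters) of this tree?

5

Map each character onto (Dromella,((Xipheus,Acroinus),Ornithis)) (rooted by Ceratyx) and count the minimum state changes it requires (Fitch parsimony):
C1: 2; C2: 1; C3: 2.
Total tree length = 5.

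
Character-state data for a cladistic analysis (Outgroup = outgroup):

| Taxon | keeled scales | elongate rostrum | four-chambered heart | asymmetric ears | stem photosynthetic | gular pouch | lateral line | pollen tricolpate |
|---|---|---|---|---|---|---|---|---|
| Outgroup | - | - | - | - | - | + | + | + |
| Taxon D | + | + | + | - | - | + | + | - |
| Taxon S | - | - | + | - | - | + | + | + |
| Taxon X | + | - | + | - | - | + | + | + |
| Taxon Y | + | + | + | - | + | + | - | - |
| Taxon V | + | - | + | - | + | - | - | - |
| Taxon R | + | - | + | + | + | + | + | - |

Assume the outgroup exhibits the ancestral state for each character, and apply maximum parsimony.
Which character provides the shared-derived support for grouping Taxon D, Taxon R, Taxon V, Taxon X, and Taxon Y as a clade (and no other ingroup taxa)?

Character polarity is set by the outgroup: the derived state is whichever differs from the outgroup's state, so for gular pouch, lateral line, pollen tricolpate the derived state is '-', and for the remaining characters it is '+'.
keeled scales (derived state '+') is shared by Taxon D, Taxon R, Taxon V, Taxon X, and Taxon Y — a synapomorphy uniting that clade.
elongate rostrum groups Taxon D and Taxon Y, which is incompatible with the clades supported by the remaining characters; treating it as convergent (homoplasy) costs fewer steps than any alternative tree.
All ingroup taxa share the derived state '+' for four-chambered heart; it defines the ingroup but does not resolve relationships within it.
asymmetric ears (derived state '+') is unique to Taxon R (autapomorphy; uninformative for grouping).
Only Taxon R, Taxon V, and Taxon Y show the derived state '+' for stem photosynthetic, supporting them as a clade.
gular pouch (derived state '-') is unique to Taxon V (autapomorphy; uninformative for grouping).
lateral line: derived state '-' in Taxon V and Taxon Y only — synapomorphy for {Taxon V, Taxon Y}.
Only Taxon D, Taxon R, Taxon V, and Taxon Y show the derived state '-' for pollen tricolpate, supporting them as a clade.
Most parsimonious ingroup topology: (((Taxon D,((Taxon Y,Taxon V),Taxon R)),Taxon X),Taxon S).
The clade {Taxon D, Taxon R, Taxon V, Taxon X, Taxon Y} is supported by keeled scales: its derived state '+' occurs in exactly those taxa and in no other taxon (including the outgroup).

keeled scales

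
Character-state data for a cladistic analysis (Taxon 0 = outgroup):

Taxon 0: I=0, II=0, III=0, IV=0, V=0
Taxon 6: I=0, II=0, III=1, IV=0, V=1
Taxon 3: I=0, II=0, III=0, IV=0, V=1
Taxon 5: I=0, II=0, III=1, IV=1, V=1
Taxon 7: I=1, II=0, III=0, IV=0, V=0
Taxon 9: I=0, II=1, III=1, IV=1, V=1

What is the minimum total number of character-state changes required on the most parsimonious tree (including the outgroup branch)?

The outgroup has state '0' for every character, so '1' is the derived state throughout.
I: derived state '1' in Taxon 7 only — an autapomorphy, so it tells us nothing about relationships among taxa.
II: derived state '1' in Taxon 9 only — an autapomorphy, so it tells us nothing about relationships among taxa.
III: derived state '1' in Taxon 5, Taxon 6, and Taxon 9 only — synapomorphy for {Taxon 5, Taxon 6, Taxon 9}.
Only Taxon 5 and Taxon 9 show the derived state '1' for IV, supporting them as a clade.
V (derived state '1') is shared by Taxon 3, Taxon 5, Taxon 6, and Taxon 9 — a synapomorphy uniting that clade.
Most parsimonious ingroup topology: (((Taxon 6,(Taxon 5,Taxon 9)),Taxon 3),Taxon 7).
Changes per character on this tree: I: 1; II: 1; III: 1; IV: 1; V: 1.
Total = 5.

5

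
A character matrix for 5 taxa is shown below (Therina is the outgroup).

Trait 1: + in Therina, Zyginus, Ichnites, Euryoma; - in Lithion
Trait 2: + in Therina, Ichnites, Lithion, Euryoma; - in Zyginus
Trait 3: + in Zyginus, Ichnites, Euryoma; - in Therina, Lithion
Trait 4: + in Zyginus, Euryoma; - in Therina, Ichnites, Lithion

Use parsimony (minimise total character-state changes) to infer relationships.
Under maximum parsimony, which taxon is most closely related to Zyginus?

Character polarity is set by the outgroup: the derived state is whichever differs from the outgroup's state, so for Trait 1, Trait 2 the derived state is '-', and for the remaining characters it is '+'.
Trait 1: derived state '-' in Lithion only — an autapomorphy, so it tells us nothing about relationships among taxa.
Trait 2: derived state '-' in Zyginus only — an autapomorphy, so it tells us nothing about relationships among taxa.
Trait 3 (derived state '+') is shared by Euryoma, Ichnites, and Zyginus — a synapomorphy uniting that clade.
Trait 4: derived state '+' in Euryoma and Zyginus only — synapomorphy for {Euryoma, Zyginus}.
Most parsimonious ingroup topology: (((Zyginus,Euryoma),Ichnites),Lithion).
Zyginus and Euryoma form a cherry on this tree, so they are sister taxa.

Euryoma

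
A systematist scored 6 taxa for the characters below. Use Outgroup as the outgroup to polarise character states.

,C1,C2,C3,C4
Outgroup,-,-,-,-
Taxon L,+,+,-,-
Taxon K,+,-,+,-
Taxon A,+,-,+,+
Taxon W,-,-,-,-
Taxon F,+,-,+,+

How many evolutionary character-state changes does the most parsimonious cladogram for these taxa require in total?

The outgroup has state '-' for every character, so '+' is the derived state throughout.
Only Taxon A, Taxon F, Taxon K, and Taxon L show the derived state '+' for C1, supporting them as a clade.
C2: derived state '+' in Taxon L only — an autapomorphy, so it tells us nothing about relationships among taxa.
C3: derived state '+' in Taxon A, Taxon F, and Taxon K only — synapomorphy for {Taxon A, Taxon F, Taxon K}.
Only Taxon A and Taxon F show the derived state '+' for C4, supporting them as a clade.
Most parsimonious ingroup topology: ((Taxon L,(Taxon K,(Taxon A,Taxon F))),Taxon W).
Changes per character on this tree: C1: 1; C2: 1; C3: 1; C4: 1.
Total = 4.

4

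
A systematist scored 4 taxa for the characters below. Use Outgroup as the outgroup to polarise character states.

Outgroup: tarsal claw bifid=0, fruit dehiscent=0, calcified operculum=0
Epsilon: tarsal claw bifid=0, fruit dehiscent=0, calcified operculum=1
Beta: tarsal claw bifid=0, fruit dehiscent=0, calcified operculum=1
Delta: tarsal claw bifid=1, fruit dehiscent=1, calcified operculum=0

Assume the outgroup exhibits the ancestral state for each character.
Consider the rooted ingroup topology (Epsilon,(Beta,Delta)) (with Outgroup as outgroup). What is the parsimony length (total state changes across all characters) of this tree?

Map each character onto (Epsilon,(Beta,Delta)) (rooted by Outgroup) and count the minimum state changes it requires (Fitch parsimony):
tarsal claw bifid: 1; fruit dehiscent: 1; calcified operculum: 2.
Total tree length = 4.

4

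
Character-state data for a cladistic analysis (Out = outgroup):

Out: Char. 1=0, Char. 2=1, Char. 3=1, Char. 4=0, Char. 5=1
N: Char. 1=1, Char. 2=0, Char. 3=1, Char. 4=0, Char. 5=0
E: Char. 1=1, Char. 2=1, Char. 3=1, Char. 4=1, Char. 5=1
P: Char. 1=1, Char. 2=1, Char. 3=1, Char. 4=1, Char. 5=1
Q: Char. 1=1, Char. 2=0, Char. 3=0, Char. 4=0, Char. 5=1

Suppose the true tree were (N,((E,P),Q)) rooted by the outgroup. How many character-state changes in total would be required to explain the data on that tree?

6

Map each character onto (N,((E,P),Q)) (rooted by Out) and count the minimum state changes it requires (Fitch parsimony):
Char. 1: 1; Char. 2: 2; Char. 3: 1; Char. 4: 1; Char. 5: 1.
Total tree length = 6.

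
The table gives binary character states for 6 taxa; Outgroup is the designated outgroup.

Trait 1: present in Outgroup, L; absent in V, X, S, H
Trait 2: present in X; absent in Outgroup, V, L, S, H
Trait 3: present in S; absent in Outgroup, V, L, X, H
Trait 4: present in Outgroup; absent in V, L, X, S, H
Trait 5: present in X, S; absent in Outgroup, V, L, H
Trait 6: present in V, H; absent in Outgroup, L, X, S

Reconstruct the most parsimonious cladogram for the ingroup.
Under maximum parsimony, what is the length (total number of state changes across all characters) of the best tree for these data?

Character polarity is set by the outgroup: the derived state is whichever differs from the outgroup's state, so for Trait 1, Trait 4 the derived state is 'absent', and for the remaining characters it is 'present'.
Trait 1 (derived state 'absent') is shared by H, S, V, and X — a synapomorphy uniting that clade.
Trait 2: derived state 'present' in X only — an autapomorphy, so it tells us nothing about relationships among taxa.
Trait 3 (derived state 'present') is unique to S (autapomorphy; uninformative for grouping).
All ingroup taxa share the derived state 'absent' for Trait 4; it defines the ingroup but does not resolve relationships within it.
Trait 5 (derived state 'present') is shared by S and X — a synapomorphy uniting that clade.
Only H and V show the derived state 'present' for Trait 6, supporting them as a clade.
Most parsimonious ingroup topology: (((V,H),(X,S)),L).
Changes per character on this tree: Trait 1: 1; Trait 2: 1; Trait 3: 1; Trait 4: 1; Trait 5: 1; Trait 6: 1.
Total = 6.

6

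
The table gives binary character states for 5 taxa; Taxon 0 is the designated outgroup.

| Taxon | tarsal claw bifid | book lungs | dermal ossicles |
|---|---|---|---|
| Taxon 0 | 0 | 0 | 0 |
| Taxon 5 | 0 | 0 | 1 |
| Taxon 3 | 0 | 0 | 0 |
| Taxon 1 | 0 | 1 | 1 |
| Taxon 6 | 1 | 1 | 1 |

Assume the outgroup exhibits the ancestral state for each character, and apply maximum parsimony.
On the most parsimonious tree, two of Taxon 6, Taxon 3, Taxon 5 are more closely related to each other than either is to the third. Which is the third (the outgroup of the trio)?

The outgroup has state '0' for every character, so '1' is the derived state throughout.
tarsal claw bifid: derived state '1' in Taxon 6 only — an autapomorphy, so it tells us nothing about relationships among taxa.
Only Taxon 1 and Taxon 6 show the derived state '1' for book lungs, supporting them as a clade.
dermal ossicles: derived state '1' in Taxon 1, Taxon 5, and Taxon 6 only — synapomorphy for {Taxon 1, Taxon 5, Taxon 6}.
Most parsimonious ingroup topology: ((Taxon 5,(Taxon 1,Taxon 6)),Taxon 3).
Taxon 6 and Taxon 5 share a more recent common ancestor with each other than either does with Taxon 3, so Taxon 3 is the least closely related of the three.

Taxon 3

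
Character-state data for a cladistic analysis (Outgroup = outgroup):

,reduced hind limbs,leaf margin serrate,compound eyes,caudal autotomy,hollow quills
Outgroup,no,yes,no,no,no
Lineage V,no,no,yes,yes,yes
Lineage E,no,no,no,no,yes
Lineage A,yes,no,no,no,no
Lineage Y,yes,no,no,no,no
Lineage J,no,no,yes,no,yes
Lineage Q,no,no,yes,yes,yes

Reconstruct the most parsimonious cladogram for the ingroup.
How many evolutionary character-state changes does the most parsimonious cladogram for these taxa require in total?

Character polarity is set by the outgroup: the derived state is whichever differs from the outgroup's state, so for leaf margin serrate the derived state is 'no', and for the remaining characters it is 'yes'.
reduced hind limbs (derived state 'yes') is shared by Lineage A and Lineage Y — a synapomorphy uniting that clade.
All ingroup taxa share the derived state 'no' for leaf margin serrate; it defines the ingroup but does not resolve relationships within it.
Only Lineage J, Lineage Q, and Lineage V show the derived state 'yes' for compound eyes, supporting them as a clade.
Only Lineage Q and Lineage V show the derived state 'yes' for caudal autotomy, supporting them as a clade.
hollow quills: derived state 'yes' in Lineage E, Lineage J, Lineage Q, and Lineage V only — synapomorphy for {Lineage E, Lineage J, Lineage Q, Lineage V}.
Most parsimonious ingroup topology: ((((Lineage V,Lineage Q),Lineage J),Lineage E),(Lineage A,Lineage Y)).
Changes per character on this tree: reduced hind limbs: 1; leaf margin serrate: 1; compound eyes: 1; caudal autotomy: 1; hollow quills: 1.
Total = 5.

5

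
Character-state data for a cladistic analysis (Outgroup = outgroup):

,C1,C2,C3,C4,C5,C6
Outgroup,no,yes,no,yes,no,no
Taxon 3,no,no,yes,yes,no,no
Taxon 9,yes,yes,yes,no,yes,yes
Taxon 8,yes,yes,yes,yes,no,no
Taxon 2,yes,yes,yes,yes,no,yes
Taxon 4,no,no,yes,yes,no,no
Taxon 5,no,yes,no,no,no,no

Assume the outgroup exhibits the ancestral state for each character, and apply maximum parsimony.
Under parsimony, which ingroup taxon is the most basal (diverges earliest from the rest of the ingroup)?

Character polarity is set by the outgroup: the derived state is whichever differs from the outgroup's state, so for C2, C4 the derived state is 'no', and for the remaining characters it is 'yes'.
C1 (derived state 'yes') is shared by Taxon 2, Taxon 8, and Taxon 9 — a synapomorphy uniting that clade.
C2: derived state 'no' in Taxon 3 and Taxon 4 only — synapomorphy for {Taxon 3, Taxon 4}.
C3: derived state 'yes' in Taxon 2, Taxon 3, Taxon 4, Taxon 8, and Taxon 9 only — synapomorphy for {Taxon 2, Taxon 3, Taxon 4, Taxon 8, Taxon 9}.
C4 (state 'no') occurs in Taxon 5 and Taxon 9 but conflicts with the nesting implied by the other characters — most parsimoniously interpreted as homoplasy.
C5: derived state 'yes' in Taxon 9 only — an autapomorphy, so it tells us nothing about relationships among taxa.
C6 (derived state 'yes') is shared by Taxon 2 and Taxon 9 — a synapomorphy uniting that clade.
Most parsimonious ingroup topology: (((Taxon 3,Taxon 4),((Taxon 9,Taxon 2),Taxon 8)),Taxon 5).
Taxon 5 is sister to the clade containing all other ingroup taxa, so it is the earliest-diverging (most basal) ingroup lineage.

Taxon 5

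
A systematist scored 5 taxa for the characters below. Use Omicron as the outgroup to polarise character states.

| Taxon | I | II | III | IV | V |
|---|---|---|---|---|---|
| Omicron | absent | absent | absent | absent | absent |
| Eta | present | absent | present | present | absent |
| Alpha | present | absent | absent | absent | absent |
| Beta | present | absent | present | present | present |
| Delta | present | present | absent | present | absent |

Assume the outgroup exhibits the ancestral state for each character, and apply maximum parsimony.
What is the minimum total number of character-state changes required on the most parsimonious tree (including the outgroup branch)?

The outgroup has state 'absent' for every character, so 'present' is the derived state throughout.
I (derived state 'present') is shared by all ingroup taxa — unites the whole ingroup.
II: derived state 'present' in Delta only — an autapomorphy, so it tells us nothing about relationships among taxa.
Only Beta and Eta show the derived state 'present' for III, supporting them as a clade.
IV (derived state 'present') is shared by Beta, Delta, and Eta — a synapomorphy uniting that clade.
V: derived state 'present' in Beta only — an autapomorphy, so it tells us nothing about relationships among taxa.
Most parsimonious ingroup topology: (((Eta,Beta),Delta),Alpha).
Changes per character on this tree: I: 1; II: 1; III: 1; IV: 1; V: 1.
Total = 5.

5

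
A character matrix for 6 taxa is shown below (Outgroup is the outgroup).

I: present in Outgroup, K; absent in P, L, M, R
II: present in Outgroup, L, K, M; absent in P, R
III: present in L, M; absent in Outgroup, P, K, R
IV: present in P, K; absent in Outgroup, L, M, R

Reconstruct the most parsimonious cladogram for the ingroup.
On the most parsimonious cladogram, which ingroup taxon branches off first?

Character polarity is set by the outgroup: the derived state is whichever differs from the outgroup's state, so for I, II the derived state is 'absent', and for the remaining characters it is 'present'.
Only L, M, P, and R show the derived state 'absent' for I, supporting them as a clade.
II (derived state 'absent') is shared by P and R — a synapomorphy uniting that clade.
III (derived state 'present') is shared by L and M — a synapomorphy uniting that clade.
IV groups K and P, which is incompatible with the clades supported by the remaining characters; treating it as convergent (homoplasy) costs fewer steps than any alternative tree.
Most parsimonious ingroup topology: (((P,R),(L,M)),K).
K is sister to the clade containing all other ingroup taxa, so it is the earliest-diverging (most basal) ingroup lineage.

K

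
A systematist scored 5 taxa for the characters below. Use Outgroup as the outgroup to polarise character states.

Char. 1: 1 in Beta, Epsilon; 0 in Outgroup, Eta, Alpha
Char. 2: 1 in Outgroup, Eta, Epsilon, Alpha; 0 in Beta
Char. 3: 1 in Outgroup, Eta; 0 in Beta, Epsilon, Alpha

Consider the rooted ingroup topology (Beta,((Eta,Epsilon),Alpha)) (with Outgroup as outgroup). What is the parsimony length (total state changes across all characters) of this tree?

5

Map each character onto (Beta,((Eta,Epsilon),Alpha)) (rooted by Outgroup) and count the minimum state changes it requires (Fitch parsimony):
Char. 1: 2; Char. 2: 1; Char. 3: 2.
Total tree length = 5.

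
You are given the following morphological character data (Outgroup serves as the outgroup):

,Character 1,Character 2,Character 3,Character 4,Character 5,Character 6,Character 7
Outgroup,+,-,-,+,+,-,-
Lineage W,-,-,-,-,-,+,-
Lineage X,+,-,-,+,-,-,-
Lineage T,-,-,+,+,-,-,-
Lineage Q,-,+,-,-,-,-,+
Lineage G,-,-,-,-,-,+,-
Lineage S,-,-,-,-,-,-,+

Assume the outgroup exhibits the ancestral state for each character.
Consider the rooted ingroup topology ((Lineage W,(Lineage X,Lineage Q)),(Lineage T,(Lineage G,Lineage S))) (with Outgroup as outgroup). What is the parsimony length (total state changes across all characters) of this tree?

Map each character onto ((Lineage W,(Lineage X,Lineage Q)),(Lineage T,(Lineage G,Lineage S))) (rooted by Outgroup) and count the minimum state changes it requires (Fitch parsimony):
Character 1: 2; Character 2: 1; Character 3: 1; Character 4: 3; Character 5: 1; Character 6: 2; Character 7: 2.
Total tree length = 12.

12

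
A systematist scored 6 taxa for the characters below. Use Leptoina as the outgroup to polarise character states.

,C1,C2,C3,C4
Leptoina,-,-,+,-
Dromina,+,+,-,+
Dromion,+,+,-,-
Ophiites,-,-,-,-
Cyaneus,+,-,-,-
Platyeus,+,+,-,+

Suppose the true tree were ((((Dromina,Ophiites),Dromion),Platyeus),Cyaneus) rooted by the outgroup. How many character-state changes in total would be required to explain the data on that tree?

7

Map each character onto ((((Dromina,Ophiites),Dromion),Platyeus),Cyaneus) (rooted by Leptoina) and count the minimum state changes it requires (Fitch parsimony):
C1: 2; C2: 2; C3: 1; C4: 2.
Total tree length = 7.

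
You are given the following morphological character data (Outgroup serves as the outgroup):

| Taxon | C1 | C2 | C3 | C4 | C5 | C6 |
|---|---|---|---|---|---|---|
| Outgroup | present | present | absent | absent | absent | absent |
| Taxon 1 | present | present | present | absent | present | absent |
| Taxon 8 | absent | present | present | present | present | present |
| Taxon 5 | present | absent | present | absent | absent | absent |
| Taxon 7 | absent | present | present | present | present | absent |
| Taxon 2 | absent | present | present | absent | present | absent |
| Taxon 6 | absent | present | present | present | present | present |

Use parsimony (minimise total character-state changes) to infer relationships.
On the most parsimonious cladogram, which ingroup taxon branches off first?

Character polarity is set by the outgroup: the derived state is whichever differs from the outgroup's state, so for C1, C2 the derived state is 'absent', and for the remaining characters it is 'present'.
C1 (derived state 'absent') is shared by Taxon 2, Taxon 6, Taxon 7, and Taxon 8 — a synapomorphy uniting that clade.
C2 (derived state 'absent') is unique to Taxon 5 (autapomorphy; uninformative for grouping).
C3 (derived state 'present') is shared by all ingroup taxa — unites the whole ingroup.
Only Taxon 6, Taxon 7, and Taxon 8 show the derived state 'present' for C4, supporting them as a clade.
Only Taxon 1, Taxon 2, Taxon 6, Taxon 7, and Taxon 8 show the derived state 'present' for C5, supporting them as a clade.
C6 (derived state 'present') is shared by Taxon 6 and Taxon 8 — a synapomorphy uniting that clade.
Most parsimonious ingroup topology: ((Taxon 1,(((Taxon 8,Taxon 6),Taxon 7),Taxon 2)),Taxon 5).
Taxon 5 is sister to the clade containing all other ingroup taxa, so it is the earliest-diverging (most basal) ingroup lineage.

Taxon 5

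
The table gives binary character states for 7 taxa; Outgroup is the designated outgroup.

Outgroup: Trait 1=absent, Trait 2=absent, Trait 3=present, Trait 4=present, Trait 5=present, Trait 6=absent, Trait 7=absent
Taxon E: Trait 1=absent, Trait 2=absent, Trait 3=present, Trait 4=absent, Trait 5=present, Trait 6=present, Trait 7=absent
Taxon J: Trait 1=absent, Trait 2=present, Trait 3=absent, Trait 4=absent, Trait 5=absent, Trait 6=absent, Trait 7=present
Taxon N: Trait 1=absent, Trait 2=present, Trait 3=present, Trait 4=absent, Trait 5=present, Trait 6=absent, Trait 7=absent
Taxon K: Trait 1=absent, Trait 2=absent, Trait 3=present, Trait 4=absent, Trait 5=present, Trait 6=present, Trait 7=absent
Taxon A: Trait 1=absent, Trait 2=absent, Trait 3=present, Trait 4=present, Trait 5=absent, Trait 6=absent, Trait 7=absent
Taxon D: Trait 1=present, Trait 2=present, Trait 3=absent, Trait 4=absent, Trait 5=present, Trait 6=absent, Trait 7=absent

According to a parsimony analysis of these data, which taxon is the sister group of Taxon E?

Taxon K

Character polarity is set by the outgroup: the derived state is whichever differs from the outgroup's state, so for Trait 3, Trait 4, Trait 5 the derived state is 'absent', and for the remaining characters it is 'present'.
Trait 1 (derived state 'present') is unique to Taxon D (autapomorphy; uninformative for grouping).
Only Taxon D, Taxon J, and Taxon N show the derived state 'present' for Trait 2, supporting them as a clade.
Trait 3 (derived state 'absent') is shared by Taxon D and Taxon J — a synapomorphy uniting that clade.
Trait 4 (derived state 'absent') is shared by Taxon D, Taxon E, Taxon J, Taxon K, and Taxon N — a synapomorphy uniting that clade.
Trait 5 groups Taxon A and Taxon J, which is incompatible with the clades supported by the remaining characters; treating it as convergent (homoplasy) costs fewer steps than any alternative tree.
Trait 6: derived state 'present' in Taxon E and Taxon K only — synapomorphy for {Taxon E, Taxon K}.
Trait 7 (derived state 'present') is unique to Taxon J (autapomorphy; uninformative for grouping).
Most parsimonious ingroup topology: (((Taxon E,Taxon K),((Taxon J,Taxon D),Taxon N)),Taxon A).
Taxon E and Taxon K form a cherry on this tree, so they are sister taxa.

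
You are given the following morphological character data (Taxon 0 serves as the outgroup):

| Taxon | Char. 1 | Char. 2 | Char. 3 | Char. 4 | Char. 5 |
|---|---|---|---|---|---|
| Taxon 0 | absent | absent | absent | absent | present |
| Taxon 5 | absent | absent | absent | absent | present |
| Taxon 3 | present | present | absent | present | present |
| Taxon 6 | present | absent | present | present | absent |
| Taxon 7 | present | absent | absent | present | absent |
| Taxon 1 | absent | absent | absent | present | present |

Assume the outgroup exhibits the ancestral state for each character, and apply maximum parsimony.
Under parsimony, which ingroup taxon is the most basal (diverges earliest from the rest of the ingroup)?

Taxon 5

Character polarity is set by the outgroup: the derived state is whichever differs from the outgroup's state, so for Char. 5 the derived state is 'absent', and for the remaining characters it is 'present'.
Char. 1 (derived state 'present') is shared by Taxon 3, Taxon 6, and Taxon 7 — a synapomorphy uniting that clade.
Char. 2 (derived state 'present') is unique to Taxon 3 (autapomorphy; uninformative for grouping).
Char. 3 (derived state 'present') is unique to Taxon 6 (autapomorphy; uninformative for grouping).
Only Taxon 1, Taxon 3, Taxon 6, and Taxon 7 show the derived state 'present' for Char. 4, supporting them as a clade.
Only Taxon 6 and Taxon 7 show the derived state 'absent' for Char. 5, supporting them as a clade.
Most parsimonious ingroup topology: (Taxon 5,((Taxon 3,(Taxon 6,Taxon 7)),Taxon 1)).
Taxon 5 is sister to the clade containing all other ingroup taxa, so it is the earliest-diverging (most basal) ingroup lineage.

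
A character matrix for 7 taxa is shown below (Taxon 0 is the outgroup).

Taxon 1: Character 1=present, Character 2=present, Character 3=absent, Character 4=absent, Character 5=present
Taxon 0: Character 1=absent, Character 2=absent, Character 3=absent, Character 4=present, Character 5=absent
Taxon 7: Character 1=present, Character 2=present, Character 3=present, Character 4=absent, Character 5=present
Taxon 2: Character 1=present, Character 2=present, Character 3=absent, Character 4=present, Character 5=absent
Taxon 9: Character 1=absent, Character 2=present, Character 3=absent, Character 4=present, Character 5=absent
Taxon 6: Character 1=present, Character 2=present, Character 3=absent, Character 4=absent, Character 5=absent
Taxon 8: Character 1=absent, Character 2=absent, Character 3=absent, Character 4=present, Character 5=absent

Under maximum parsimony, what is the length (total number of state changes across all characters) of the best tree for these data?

5

Character polarity is set by the outgroup: the derived state is whichever differs from the outgroup's state, so for Character 4 the derived state is 'absent', and for the remaining characters it is 'present'.
Only Taxon 1, Taxon 2, Taxon 6, and Taxon 7 show the derived state 'present' for Character 1, supporting them as a clade.
Character 2 (derived state 'present') is shared by Taxon 1, Taxon 2, Taxon 6, Taxon 7, and Taxon 9 — a synapomorphy uniting that clade.
Character 3: derived state 'present' in Taxon 7 only — an autapomorphy, so it tells us nothing about relationships among taxa.
Character 4 (derived state 'absent') is shared by Taxon 1, Taxon 6, and Taxon 7 — a synapomorphy uniting that clade.
Character 5: derived state 'present' in Taxon 1 and Taxon 7 only — synapomorphy for {Taxon 1, Taxon 7}.
Most parsimonious ingroup topology: (((Taxon 2,((Taxon 7,Taxon 1),Taxon 6)),Taxon 9),Taxon 8).
Changes per character on this tree: Character 1: 1; Character 2: 1; Character 3: 1; Character 4: 1; Character 5: 1.
Total = 5.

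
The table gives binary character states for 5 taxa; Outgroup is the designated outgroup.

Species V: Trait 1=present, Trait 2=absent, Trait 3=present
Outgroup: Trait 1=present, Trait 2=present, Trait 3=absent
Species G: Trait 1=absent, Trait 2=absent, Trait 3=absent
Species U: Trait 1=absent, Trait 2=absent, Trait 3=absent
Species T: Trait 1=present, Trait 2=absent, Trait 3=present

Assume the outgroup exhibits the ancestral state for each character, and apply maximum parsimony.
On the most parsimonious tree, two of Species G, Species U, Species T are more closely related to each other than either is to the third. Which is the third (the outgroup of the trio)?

Species T

Character polarity is set by the outgroup: the derived state is whichever differs from the outgroup's state, so for Trait 1, Trait 2 the derived state is 'absent', and for the remaining characters it is 'present'.
Trait 1 (derived state 'absent') is shared by Species G and Species U — a synapomorphy uniting that clade.
Trait 2 (derived state 'absent') is shared by all ingroup taxa — unites the whole ingroup.
Trait 3: derived state 'present' in Species T and Species V only — synapomorphy for {Species T, Species V}.
Most parsimonious ingroup topology: ((Species V,Species T),(Species U,Species G)).
Species U and Species G share a more recent common ancestor with each other than either does with Species T, so Species T is the least closely related of the three.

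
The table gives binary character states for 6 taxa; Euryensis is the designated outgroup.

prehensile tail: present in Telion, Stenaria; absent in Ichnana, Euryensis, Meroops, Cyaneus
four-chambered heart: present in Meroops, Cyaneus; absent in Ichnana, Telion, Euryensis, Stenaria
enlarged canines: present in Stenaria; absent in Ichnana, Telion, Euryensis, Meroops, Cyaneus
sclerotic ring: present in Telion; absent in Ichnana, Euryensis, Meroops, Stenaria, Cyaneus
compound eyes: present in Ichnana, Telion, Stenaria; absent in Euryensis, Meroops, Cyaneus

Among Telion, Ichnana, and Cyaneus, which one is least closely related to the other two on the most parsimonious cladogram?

The outgroup has state 'absent' for every character, so 'present' is the derived state throughout.
Only Stenaria and Telion show the derived state 'present' for prehensile tail, supporting them as a clade.
Only Cyaneus and Meroops show the derived state 'present' for four-chambered heart, supporting them as a clade.
enlarged canines: derived state 'present' in Stenaria only — an autapomorphy, so it tells us nothing about relationships among taxa.
sclerotic ring: derived state 'present' in Telion only — an autapomorphy, so it tells us nothing about relationships among taxa.
Only Ichnana, Stenaria, and Telion show the derived state 'present' for compound eyes, supporting them as a clade.
Most parsimonious ingroup topology: ((Ichnana,(Telion,Stenaria)),(Cyaneus,Meroops)).
Telion and Ichnana share a more recent common ancestor with each other than either does with Cyaneus, so Cyaneus is the least closely related of the three.

Cyaneus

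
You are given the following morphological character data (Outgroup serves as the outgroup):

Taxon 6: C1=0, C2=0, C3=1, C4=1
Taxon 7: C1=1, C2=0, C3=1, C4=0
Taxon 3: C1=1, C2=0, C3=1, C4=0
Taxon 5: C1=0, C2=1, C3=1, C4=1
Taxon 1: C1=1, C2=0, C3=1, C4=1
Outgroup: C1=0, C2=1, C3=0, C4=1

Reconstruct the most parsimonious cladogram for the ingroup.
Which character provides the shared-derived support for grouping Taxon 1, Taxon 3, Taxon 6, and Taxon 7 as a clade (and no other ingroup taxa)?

Character polarity is set by the outgroup: the derived state is whichever differs from the outgroup's state, so for C2, C4 the derived state is '0', and for the remaining characters it is '1'.
Only Taxon 1, Taxon 3, and Taxon 7 show the derived state '1' for C1, supporting them as a clade.
Only Taxon 1, Taxon 3, Taxon 6, and Taxon 7 show the derived state '0' for C2, supporting them as a clade.
All ingroup taxa share the derived state '1' for C3; it defines the ingroup but does not resolve relationships within it.
C4: derived state '0' in Taxon 3 and Taxon 7 only — synapomorphy for {Taxon 3, Taxon 7}.
Most parsimonious ingroup topology: (Taxon 5,(Taxon 6,((Taxon 3,Taxon 7),Taxon 1))).
The clade {Taxon 1, Taxon 3, Taxon 6, Taxon 7} is supported by C2: its derived state '0' occurs in exactly those taxa and in no other taxon (including the outgroup).

C2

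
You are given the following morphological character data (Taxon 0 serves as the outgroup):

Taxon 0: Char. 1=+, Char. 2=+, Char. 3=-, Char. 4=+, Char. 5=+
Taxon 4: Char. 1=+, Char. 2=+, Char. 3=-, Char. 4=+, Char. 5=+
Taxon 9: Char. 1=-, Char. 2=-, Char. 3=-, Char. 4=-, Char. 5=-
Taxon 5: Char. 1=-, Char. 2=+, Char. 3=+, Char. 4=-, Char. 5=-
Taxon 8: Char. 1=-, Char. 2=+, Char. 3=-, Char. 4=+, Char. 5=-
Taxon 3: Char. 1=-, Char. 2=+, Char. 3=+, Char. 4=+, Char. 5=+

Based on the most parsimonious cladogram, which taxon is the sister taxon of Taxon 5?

Taxon 9

Character polarity is set by the outgroup: the derived state is whichever differs from the outgroup's state, so for Char. 1, Char. 2, Char. 4, Char. 5 the derived state is '-', and for the remaining characters it is '+'.
Char. 1: derived state '-' in Taxon 3, Taxon 5, Taxon 8, and Taxon 9 only — synapomorphy for {Taxon 3, Taxon 5, Taxon 8, Taxon 9}.
Char. 2 (derived state '-') is unique to Taxon 9 (autapomorphy; uninformative for grouping).
Char. 3 (state '+') occurs in Taxon 3 and Taxon 5 but conflicts with the nesting implied by the other characters — most parsimoniously interpreted as homoplasy.
Char. 4: derived state '-' in Taxon 5 and Taxon 9 only — synapomorphy for {Taxon 5, Taxon 9}.
Char. 5: derived state '-' in Taxon 5, Taxon 8, and Taxon 9 only — synapomorphy for {Taxon 5, Taxon 8, Taxon 9}.
Most parsimonious ingroup topology: (Taxon 4,(((Taxon 9,Taxon 5),Taxon 8),Taxon 3)).
Taxon 5 and Taxon 9 form a cherry on this tree, so they are sister taxa.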